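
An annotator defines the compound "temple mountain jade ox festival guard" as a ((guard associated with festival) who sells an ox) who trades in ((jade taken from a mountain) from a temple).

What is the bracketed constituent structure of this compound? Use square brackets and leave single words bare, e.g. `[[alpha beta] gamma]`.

[[temple [mountain jade]] [ox [festival guard]]]

Overall it is a kind of guard (specifically "ox festival guard"); the modifier is "temple mountain jade".
"temple mountain jade" → head "jade" (specifically "mountain jade"), modifier "temple".
"mountain jade" → head "jade", modifier "mountain".
"ox festival guard" → head "guard" (specifically "festival guard"), modifier "ox".
"festival guard" → head "guard", modifier "festival".
Putting it together: [[temple [mountain jade]] [ox [festival guard]]].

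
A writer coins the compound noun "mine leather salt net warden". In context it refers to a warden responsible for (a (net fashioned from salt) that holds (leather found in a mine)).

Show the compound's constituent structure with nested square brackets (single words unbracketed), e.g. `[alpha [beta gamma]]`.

[[[mine leather] [salt net]] warden]

Whole compound: head "warden", modifier "mine leather salt net".
Within "mine leather salt net", the head is "net" (specifically "salt net") and the modifier is "mine leather".
Within "mine leather", the head is "leather" and the modifier is "mine".
Within "salt net", the head is "net" and the modifier is "salt".
Putting it together: [[[mine leather] [salt net]] warden].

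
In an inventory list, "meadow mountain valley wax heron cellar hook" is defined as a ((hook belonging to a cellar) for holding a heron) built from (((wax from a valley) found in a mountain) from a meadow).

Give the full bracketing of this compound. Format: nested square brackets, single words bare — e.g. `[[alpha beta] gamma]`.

At the top level: head "hook" (specifically "heron cellar hook"); modifier "meadow mountain valley wax".
Inside "meadow mountain valley wax": head "wax" (specifically "mountain valley wax"), modifier "meadow".
Inside "mountain valley wax": head "wax" (specifically "valley wax"), modifier "mountain".
Inside "valley wax": head "wax", modifier "valley".
Inside "heron cellar hook": head "hook" (specifically "cellar hook"), modifier "heron".
Inside "cellar hook": head "hook", modifier "cellar".
Putting it together: [[meadow [mountain [valley wax]]] [heron [cellar hook]]].

[[meadow [mountain [valley wax]]] [heron [cellar hook]]]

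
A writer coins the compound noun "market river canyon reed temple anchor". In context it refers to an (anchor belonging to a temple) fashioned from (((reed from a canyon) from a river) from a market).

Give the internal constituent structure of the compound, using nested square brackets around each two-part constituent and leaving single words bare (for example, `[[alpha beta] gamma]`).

[[market [river [canyon reed]]] [temple anchor]]

Overall it is a kind of anchor (specifically "temple anchor"); the modifier is "market river canyon reed".
"market river canyon reed" → head "reed" (specifically "river canyon reed"), modifier "market".
"river canyon reed" → head "reed" (specifically "canyon reed"), modifier "river".
"canyon reed" → head "reed", modifier "canyon".
"temple anchor" → head "anchor", modifier "temple".
So the structure is [[market [river [canyon reed]]] [temple anchor]].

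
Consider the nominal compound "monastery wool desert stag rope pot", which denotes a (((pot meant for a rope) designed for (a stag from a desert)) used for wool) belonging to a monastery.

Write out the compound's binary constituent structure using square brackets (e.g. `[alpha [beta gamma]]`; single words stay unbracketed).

[monastery [wool [[desert stag] [rope pot]]]]

Whole compound: head "pot" (specifically "wool desert stag rope pot"), modifier "monastery".
Inside "wool desert stag rope pot": head "pot" (specifically "desert stag rope pot"), modifier "wool".
Inside "desert stag rope pot": head "pot" (specifically "rope pot"), modifier "desert stag".
Inside "desert stag": head "stag", modifier "desert".
Inside "rope pot": head "pot", modifier "rope".
Assembled: [monastery [wool [[desert stag] [rope pot]]]].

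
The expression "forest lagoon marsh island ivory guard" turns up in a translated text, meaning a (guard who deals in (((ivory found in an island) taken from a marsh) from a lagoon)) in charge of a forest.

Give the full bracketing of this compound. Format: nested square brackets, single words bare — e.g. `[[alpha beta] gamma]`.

[forest [[lagoon [marsh [island ivory]]] guard]]

At the top level: head "guard" (specifically "lagoon marsh island ivory guard"); modifier "forest".
Within "lagoon marsh island ivory guard", the head is "guard" and the modifier is "lagoon marsh island ivory".
Within "lagoon marsh island ivory", the head is "ivory" (specifically "marsh island ivory") and the modifier is "lagoon".
Within "marsh island ivory", the head is "ivory" (specifically "island ivory") and the modifier is "marsh".
Within "island ivory", the head is "ivory" and the modifier is "island".
So the structure is [forest [[lagoon [marsh [island ivory]]] guard]].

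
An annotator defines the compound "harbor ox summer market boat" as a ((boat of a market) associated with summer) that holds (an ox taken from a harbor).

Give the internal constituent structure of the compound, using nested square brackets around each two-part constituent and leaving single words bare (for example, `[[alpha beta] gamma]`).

[[harbor ox] [summer [market boat]]]

Whole compound: head "boat" (specifically "summer market boat"), modifier "harbor ox".
"harbor ox" → head "ox", modifier "harbor".
"summer market boat" → head "boat" (specifically "market boat"), modifier "summer".
"market boat" → head "boat", modifier "market".
Putting it together: [[harbor ox] [summer [market boat]]].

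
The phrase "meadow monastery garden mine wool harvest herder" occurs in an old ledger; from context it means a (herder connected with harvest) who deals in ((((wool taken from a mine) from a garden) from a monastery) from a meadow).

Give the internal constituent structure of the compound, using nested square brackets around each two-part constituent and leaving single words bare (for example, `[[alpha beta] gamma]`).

[[meadow [monastery [garden [mine wool]]]] [harvest herder]]

Overall it is a kind of herder (specifically "harvest herder"); the modifier is "meadow monastery garden mine wool".
Inside "meadow monastery garden mine wool": head "wool" (specifically "monastery garden mine wool"), modifier "meadow".
Inside "monastery garden mine wool": head "wool" (specifically "garden mine wool"), modifier "monastery".
Inside "garden mine wool": head "wool" (specifically "mine wool"), modifier "garden".
Inside "mine wool": head "wool", modifier "mine".
Inside "harvest herder": head "herder", modifier "harvest".
Putting it together: [[meadow [monastery [garden [mine wool]]]] [harvest herder]].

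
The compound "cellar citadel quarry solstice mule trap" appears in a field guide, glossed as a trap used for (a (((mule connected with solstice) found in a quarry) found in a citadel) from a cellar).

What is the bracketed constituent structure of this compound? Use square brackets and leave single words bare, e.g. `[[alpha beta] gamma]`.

[[cellar [citadel [quarry [solstice mule]]]] trap]

Overall it is a kind of trap; the modifier is "cellar citadel quarry solstice mule".
Inside "cellar citadel quarry solstice mule": head "mule" (specifically "citadel quarry solstice mule"), modifier "cellar".
Inside "citadel quarry solstice mule": head "mule" (specifically "quarry solstice mule"), modifier "citadel".
Inside "quarry solstice mule": head "mule" (specifically "solstice mule"), modifier "quarry".
Inside "solstice mule": head "mule", modifier "solstice".
Assembled: [[cellar [citadel [quarry [solstice mule]]]] trap].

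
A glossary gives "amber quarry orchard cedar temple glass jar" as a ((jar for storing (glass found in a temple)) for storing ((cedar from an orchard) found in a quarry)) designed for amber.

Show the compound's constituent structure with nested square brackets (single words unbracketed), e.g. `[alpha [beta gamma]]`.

The outermost head in the paraphrase is "jar" (specifically "quarry orchard cedar temple glass jar"), modified by "amber".
"quarry orchard cedar temple glass jar" → head "jar" (specifically "temple glass jar"), modifier "quarry orchard cedar".
"quarry orchard cedar" → head "cedar" (specifically "orchard cedar"), modifier "quarry".
"orchard cedar" → head "cedar", modifier "orchard".
"temple glass jar" → head "jar", modifier "temple glass".
"temple glass" → head "glass", modifier "temple".
Putting it together: [amber [[quarry [orchard cedar]] [[temple glass] jar]]].

[amber [[quarry [orchard cedar]] [[temple glass] jar]]]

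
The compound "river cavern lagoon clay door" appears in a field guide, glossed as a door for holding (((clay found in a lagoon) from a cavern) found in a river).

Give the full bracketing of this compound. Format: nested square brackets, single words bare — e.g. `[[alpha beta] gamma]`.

[[river [cavern [lagoon clay]]] door]

The outermost head in the paraphrase is "door", modified by "river cavern lagoon clay".
"river cavern lagoon clay" → head "clay" (specifically "cavern lagoon clay"), modifier "river".
"cavern lagoon clay" → head "clay" (specifically "lagoon clay"), modifier "cavern".
"lagoon clay" → head "clay", modifier "lagoon".
Assembled: [[river [cavern [lagoon clay]]] door].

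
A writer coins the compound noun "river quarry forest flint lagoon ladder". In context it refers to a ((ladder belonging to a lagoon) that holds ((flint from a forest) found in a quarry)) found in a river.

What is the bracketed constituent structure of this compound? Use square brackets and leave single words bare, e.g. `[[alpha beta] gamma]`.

The outermost head in the paraphrase is "ladder" (specifically "quarry forest flint lagoon ladder"), modified by "river".
"quarry forest flint lagoon ladder" → head "ladder" (specifically "lagoon ladder"), modifier "quarry forest flint".
"quarry forest flint" → head "flint" (specifically "forest flint"), modifier "quarry".
"forest flint" → head "flint", modifier "forest".
"lagoon ladder" → head "ladder", modifier "lagoon".
Assembled: [river [[quarry [forest flint]] [lagoon ladder]]].

[river [[quarry [forest flint]] [lagoon ladder]]]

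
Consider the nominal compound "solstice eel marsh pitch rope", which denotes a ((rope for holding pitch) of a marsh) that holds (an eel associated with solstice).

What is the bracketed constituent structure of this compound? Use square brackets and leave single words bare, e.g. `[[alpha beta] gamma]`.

At the top level: head "rope" (specifically "marsh pitch rope"); modifier "solstice eel".
"solstice eel" → head "eel", modifier "solstice".
"marsh pitch rope" → head "rope" (specifically "pitch rope"), modifier "marsh".
"pitch rope" → head "rope", modifier "pitch".
So the structure is [[solstice eel] [marsh [pitch rope]]].

[[solstice eel] [marsh [pitch rope]]]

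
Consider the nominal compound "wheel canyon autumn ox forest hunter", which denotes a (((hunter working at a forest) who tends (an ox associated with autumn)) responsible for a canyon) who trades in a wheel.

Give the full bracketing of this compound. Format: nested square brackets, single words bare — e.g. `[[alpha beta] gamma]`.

Whole compound: head "hunter" (specifically "canyon autumn ox forest hunter"), modifier "wheel".
Inside "canyon autumn ox forest hunter": head "hunter" (specifically "autumn ox forest hunter"), modifier "canyon".
Inside "autumn ox forest hunter": head "hunter" (specifically "forest hunter"), modifier "autumn ox".
Inside "autumn ox": head "ox", modifier "autumn".
Inside "forest hunter": head "hunter", modifier "forest".
So the structure is [wheel [canyon [[autumn ox] [forest hunter]]]].

[wheel [canyon [[autumn ox] [forest hunter]]]]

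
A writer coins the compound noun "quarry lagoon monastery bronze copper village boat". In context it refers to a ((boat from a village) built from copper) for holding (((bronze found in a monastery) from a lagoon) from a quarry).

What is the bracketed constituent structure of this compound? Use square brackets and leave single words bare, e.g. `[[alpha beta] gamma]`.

At the top level: head "boat" (specifically "copper village boat"); modifier "quarry lagoon monastery bronze".
Inside "quarry lagoon monastery bronze": head "bronze" (specifically "lagoon monastery bronze"), modifier "quarry".
Inside "lagoon monastery bronze": head "bronze" (specifically "monastery bronze"), modifier "lagoon".
Inside "monastery bronze": head "bronze", modifier "monastery".
Inside "copper village boat": head "boat" (specifically "village boat"), modifier "copper".
Inside "village boat": head "boat", modifier "village".
So the structure is [[quarry [lagoon [monastery bronze]]] [copper [village boat]]].

[[quarry [lagoon [monastery bronze]]] [copper [village boat]]]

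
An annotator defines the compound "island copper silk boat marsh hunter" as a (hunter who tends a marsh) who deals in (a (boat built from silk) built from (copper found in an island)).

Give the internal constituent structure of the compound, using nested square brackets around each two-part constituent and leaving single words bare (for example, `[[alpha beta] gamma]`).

[[[island copper] [silk boat]] [marsh hunter]]

Overall it is a kind of hunter (specifically "marsh hunter"); the modifier is "island copper silk boat".
"island copper silk boat" → head "boat" (specifically "silk boat"), modifier "island copper".
"island copper" → head "copper", modifier "island".
"silk boat" → head "boat", modifier "silk".
"marsh hunter" → head "hunter", modifier "marsh".
Assembled: [[[island copper] [silk boat]] [marsh hunter]].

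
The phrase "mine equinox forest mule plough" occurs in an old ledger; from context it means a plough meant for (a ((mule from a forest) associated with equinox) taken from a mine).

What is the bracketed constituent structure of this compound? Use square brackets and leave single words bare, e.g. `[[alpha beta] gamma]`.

Whole compound: head "plough", modifier "mine equinox forest mule".
Inside "mine equinox forest mule": head "mule" (specifically "equinox forest mule"), modifier "mine".
Inside "equinox forest mule": head "mule" (specifically "forest mule"), modifier "equinox".
Inside "forest mule": head "mule", modifier "forest".
So the structure is [[mine [equinox [forest mule]]] plough].

[[mine [equinox [forest mule]]] plough]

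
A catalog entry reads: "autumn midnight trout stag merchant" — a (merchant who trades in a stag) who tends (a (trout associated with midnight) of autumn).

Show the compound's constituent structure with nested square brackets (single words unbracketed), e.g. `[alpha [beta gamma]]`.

[[autumn [midnight trout]] [stag merchant]]

At the top level: head "merchant" (specifically "stag merchant"); modifier "autumn midnight trout".
"autumn midnight trout" → head "trout" (specifically "midnight trout"), modifier "autumn".
"midnight trout" → head "trout", modifier "midnight".
"stag merchant" → head "merchant", modifier "stag".
Assembled: [[autumn [midnight trout]] [stag merchant]].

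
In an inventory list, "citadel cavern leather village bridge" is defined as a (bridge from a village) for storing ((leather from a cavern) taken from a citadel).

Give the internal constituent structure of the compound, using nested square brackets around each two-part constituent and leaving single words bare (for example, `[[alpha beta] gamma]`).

At the top level: head "bridge" (specifically "village bridge"); modifier "citadel cavern leather".
Inside "citadel cavern leather": head "leather" (specifically "cavern leather"), modifier "citadel".
Inside "cavern leather": head "leather", modifier "cavern".
Inside "village bridge": head "bridge", modifier "village".
Putting it together: [[citadel [cavern leather]] [village bridge]].

[[citadel [cavern leather]] [village bridge]]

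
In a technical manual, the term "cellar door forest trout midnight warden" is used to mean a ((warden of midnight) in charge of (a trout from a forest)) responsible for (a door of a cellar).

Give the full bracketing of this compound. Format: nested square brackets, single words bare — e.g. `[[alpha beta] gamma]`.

[[cellar door] [[forest trout] [midnight warden]]]

Overall it is a kind of warden (specifically "forest trout midnight warden"); the modifier is "cellar door".
"cellar door" → head "door", modifier "cellar".
"forest trout midnight warden" → head "warden" (specifically "midnight warden"), modifier "forest trout".
"forest trout" → head "trout", modifier "forest".
"midnight warden" → head "warden", modifier "midnight".
So the structure is [[cellar door] [[forest trout] [midnight warden]]].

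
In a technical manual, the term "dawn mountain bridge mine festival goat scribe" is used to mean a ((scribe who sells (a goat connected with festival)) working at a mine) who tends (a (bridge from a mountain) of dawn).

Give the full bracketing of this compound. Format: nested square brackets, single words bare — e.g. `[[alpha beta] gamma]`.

The outermost head in the paraphrase is "scribe" (specifically "mine festival goat scribe"), modified by "dawn mountain bridge".
Within "dawn mountain bridge", the head is "bridge" (specifically "mountain bridge") and the modifier is "dawn".
Within "mountain bridge", the head is "bridge" and the modifier is "mountain".
Within "mine festival goat scribe", the head is "scribe" (specifically "festival goat scribe") and the modifier is "mine".
Within "festival goat scribe", the head is "scribe" and the modifier is "festival goat".
Within "festival goat", the head is "goat" and the modifier is "festival".
Putting it together: [[dawn [mountain bridge]] [mine [[festival goat] scribe]]].

[[dawn [mountain bridge]] [mine [[festival goat] scribe]]]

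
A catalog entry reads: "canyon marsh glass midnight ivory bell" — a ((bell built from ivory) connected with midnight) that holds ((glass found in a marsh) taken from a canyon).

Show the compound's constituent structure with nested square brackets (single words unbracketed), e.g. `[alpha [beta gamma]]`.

Overall it is a kind of bell (specifically "midnight ivory bell"); the modifier is "canyon marsh glass".
Inside "canyon marsh glass": head "glass" (specifically "marsh glass"), modifier "canyon".
Inside "marsh glass": head "glass", modifier "marsh".
Inside "midnight ivory bell": head "bell" (specifically "ivory bell"), modifier "midnight".
Inside "ivory bell": head "bell", modifier "ivory".
Putting it together: [[canyon [marsh glass]] [midnight [ivory bell]]].

[[canyon [marsh glass]] [midnight [ivory bell]]]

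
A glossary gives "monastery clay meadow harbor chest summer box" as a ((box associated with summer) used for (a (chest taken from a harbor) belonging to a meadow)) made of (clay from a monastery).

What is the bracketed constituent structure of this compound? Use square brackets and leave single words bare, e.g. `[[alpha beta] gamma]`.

[[monastery clay] [[meadow [harbor chest]] [summer box]]]

The outermost head in the paraphrase is "box" (specifically "meadow harbor chest summer box"), modified by "monastery clay".
Within "monastery clay", the head is "clay" and the modifier is "monastery".
Within "meadow harbor chest summer box", the head is "box" (specifically "summer box") and the modifier is "meadow harbor chest".
Within "meadow harbor chest", the head is "chest" (specifically "harbor chest") and the modifier is "meadow".
Within "harbor chest", the head is "chest" and the modifier is "harbor".
Within "summer box", the head is "box" and the modifier is "summer".
Putting it together: [[monastery clay] [[meadow [harbor chest]] [summer box]]].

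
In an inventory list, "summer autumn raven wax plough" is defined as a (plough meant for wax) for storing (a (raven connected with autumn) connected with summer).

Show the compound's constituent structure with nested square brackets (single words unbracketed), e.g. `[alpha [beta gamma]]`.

[[summer [autumn raven]] [wax plough]]

Whole compound: head "plough" (specifically "wax plough"), modifier "summer autumn raven".
Within "summer autumn raven", the head is "raven" (specifically "autumn raven") and the modifier is "summer".
Within "autumn raven", the head is "raven" and the modifier is "autumn".
Within "wax plough", the head is "plough" and the modifier is "wax".
Assembled: [[summer [autumn raven]] [wax plough]].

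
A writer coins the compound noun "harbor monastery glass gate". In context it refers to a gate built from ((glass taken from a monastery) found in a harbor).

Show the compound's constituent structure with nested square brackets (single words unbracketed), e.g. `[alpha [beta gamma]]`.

Overall it is a kind of gate; the modifier is "harbor monastery glass".
Inside "harbor monastery glass": head "glass" (specifically "monastery glass"), modifier "harbor".
Inside "monastery glass": head "glass", modifier "monastery".
Assembled: [[harbor [monastery glass]] gate].

[[harbor [monastery glass]] gate]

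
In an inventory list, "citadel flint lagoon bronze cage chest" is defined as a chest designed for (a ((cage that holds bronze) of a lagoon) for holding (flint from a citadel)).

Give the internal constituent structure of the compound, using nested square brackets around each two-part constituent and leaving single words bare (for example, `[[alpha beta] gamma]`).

The outermost head in the paraphrase is "chest", modified by "citadel flint lagoon bronze cage".
"citadel flint lagoon bronze cage" → head "cage" (specifically "lagoon bronze cage"), modifier "citadel flint".
"citadel flint" → head "flint", modifier "citadel".
"lagoon bronze cage" → head "cage" (specifically "bronze cage"), modifier "lagoon".
"bronze cage" → head "cage", modifier "bronze".
Assembled: [[[citadel flint] [lagoon [bronze cage]]] chest].

[[[citadel flint] [lagoon [bronze cage]]] chest]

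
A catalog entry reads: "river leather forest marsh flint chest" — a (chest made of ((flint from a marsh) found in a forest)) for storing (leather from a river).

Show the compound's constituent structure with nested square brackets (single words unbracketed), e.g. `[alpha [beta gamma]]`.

Overall it is a kind of chest (specifically "forest marsh flint chest"); the modifier is "river leather".
Within "river leather", the head is "leather" and the modifier is "river".
Within "forest marsh flint chest", the head is "chest" and the modifier is "forest marsh flint".
Within "forest marsh flint", the head is "flint" (specifically "marsh flint") and the modifier is "forest".
Within "marsh flint", the head is "flint" and the modifier is "marsh".
Putting it together: [[river leather] [[forest [marsh flint]] chest]].

[[river leather] [[forest [marsh flint]] chest]]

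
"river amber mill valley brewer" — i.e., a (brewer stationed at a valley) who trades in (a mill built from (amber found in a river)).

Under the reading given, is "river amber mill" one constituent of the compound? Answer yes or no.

The paraphrase groups the words so that "river amber mill" is one unit: it corresponds to a single parenthesized sub-phrase.
The full structure is [[[river amber] mill] [valley brewer]], in which [river amber mill] is a constituent.

yes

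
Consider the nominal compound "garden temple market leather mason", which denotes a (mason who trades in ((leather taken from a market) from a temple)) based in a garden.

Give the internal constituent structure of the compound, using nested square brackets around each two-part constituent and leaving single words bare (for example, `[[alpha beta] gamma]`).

Whole compound: head "mason" (specifically "temple market leather mason"), modifier "garden".
"temple market leather mason" → head "mason", modifier "temple market leather".
"temple market leather" → head "leather" (specifically "market leather"), modifier "temple".
"market leather" → head "leather", modifier "market".
So the structure is [garden [[temple [market leather]] mason]].

[garden [[temple [market leather]] mason]]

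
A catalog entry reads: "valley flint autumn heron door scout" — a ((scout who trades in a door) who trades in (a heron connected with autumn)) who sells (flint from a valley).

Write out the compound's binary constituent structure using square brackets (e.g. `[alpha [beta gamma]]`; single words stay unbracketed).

[[valley flint] [[autumn heron] [door scout]]]

The outermost head in the paraphrase is "scout" (specifically "autumn heron door scout"), modified by "valley flint".
Within "valley flint", the head is "flint" and the modifier is "valley".
Within "autumn heron door scout", the head is "scout" (specifically "door scout") and the modifier is "autumn heron".
Within "autumn heron", the head is "heron" and the modifier is "autumn".
Within "door scout", the head is "scout" and the modifier is "door".
Assembled: [[valley flint] [[autumn heron] [door scout]]].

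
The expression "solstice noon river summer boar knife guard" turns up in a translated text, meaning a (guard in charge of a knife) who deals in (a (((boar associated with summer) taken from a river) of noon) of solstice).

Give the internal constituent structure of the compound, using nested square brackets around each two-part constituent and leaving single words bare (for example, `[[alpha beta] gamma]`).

Whole compound: head "guard" (specifically "knife guard"), modifier "solstice noon river summer boar".
Within "solstice noon river summer boar", the head is "boar" (specifically "noon river summer boar") and the modifier is "solstice".
Within "noon river summer boar", the head is "boar" (specifically "river summer boar") and the modifier is "noon".
Within "river summer boar", the head is "boar" (specifically "summer boar") and the modifier is "river".
Within "summer boar", the head is "boar" and the modifier is "summer".
Within "knife guard", the head is "guard" and the modifier is "knife".
So the structure is [[solstice [noon [river [summer boar]]]] [knife guard]].

[[solstice [noon [river [summer boar]]]] [knife guard]]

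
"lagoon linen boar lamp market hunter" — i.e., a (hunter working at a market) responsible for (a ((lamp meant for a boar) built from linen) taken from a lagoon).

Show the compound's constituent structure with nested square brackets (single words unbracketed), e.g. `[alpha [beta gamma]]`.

[[lagoon [linen [boar lamp]]] [market hunter]]

At the top level: head "hunter" (specifically "market hunter"); modifier "lagoon linen boar lamp".
Within "lagoon linen boar lamp", the head is "lamp" (specifically "linen boar lamp") and the modifier is "lagoon".
Within "linen boar lamp", the head is "lamp" (specifically "boar lamp") and the modifier is "linen".
Within "boar lamp", the head is "lamp" and the modifier is "boar".
Within "market hunter", the head is "hunter" and the modifier is "market".
Putting it together: [[lagoon [linen [boar lamp]]] [market hunter]].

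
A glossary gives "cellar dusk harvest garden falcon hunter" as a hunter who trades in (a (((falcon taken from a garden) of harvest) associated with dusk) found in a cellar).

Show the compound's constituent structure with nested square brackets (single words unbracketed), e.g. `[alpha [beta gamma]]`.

[[cellar [dusk [harvest [garden falcon]]]] hunter]

The outermost head in the paraphrase is "hunter", modified by "cellar dusk harvest garden falcon".
Inside "cellar dusk harvest garden falcon": head "falcon" (specifically "dusk harvest garden falcon"), modifier "cellar".
Inside "dusk harvest garden falcon": head "falcon" (specifically "harvest garden falcon"), modifier "dusk".
Inside "harvest garden falcon": head "falcon" (specifically "garden falcon"), modifier "harvest".
Inside "garden falcon": head "falcon", modifier "garden".
So the structure is [[cellar [dusk [harvest [garden falcon]]]] hunter].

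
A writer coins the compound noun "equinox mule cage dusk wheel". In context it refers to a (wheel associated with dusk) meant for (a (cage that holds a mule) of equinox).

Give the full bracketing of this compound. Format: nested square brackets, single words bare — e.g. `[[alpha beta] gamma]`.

The outermost head in the paraphrase is "wheel" (specifically "dusk wheel"), modified by "equinox mule cage".
"equinox mule cage" → head "cage" (specifically "mule cage"), modifier "equinox".
"mule cage" → head "cage", modifier "mule".
"dusk wheel" → head "wheel", modifier "dusk".
So the structure is [[equinox [mule cage]] [dusk wheel]].

[[equinox [mule cage]] [dusk wheel]]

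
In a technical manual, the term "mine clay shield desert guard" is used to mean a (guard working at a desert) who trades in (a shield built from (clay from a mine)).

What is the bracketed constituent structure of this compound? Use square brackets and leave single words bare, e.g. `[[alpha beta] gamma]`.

Whole compound: head "guard" (specifically "desert guard"), modifier "mine clay shield".
Inside "mine clay shield": head "shield", modifier "mine clay".
Inside "mine clay": head "clay", modifier "mine".
Inside "desert guard": head "guard", modifier "desert".
Assembled: [[[mine clay] shield] [desert guard]].

[[[mine clay] shield] [desert guard]]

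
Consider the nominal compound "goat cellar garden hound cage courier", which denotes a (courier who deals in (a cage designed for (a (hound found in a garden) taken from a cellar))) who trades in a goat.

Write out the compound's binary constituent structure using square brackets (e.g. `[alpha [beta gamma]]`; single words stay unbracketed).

[goat [[[cellar [garden hound]] cage] courier]]

Whole compound: head "courier" (specifically "cellar garden hound cage courier"), modifier "goat".
"cellar garden hound cage courier" → head "courier", modifier "cellar garden hound cage".
"cellar garden hound cage" → head "cage", modifier "cellar garden hound".
"cellar garden hound" → head "hound" (specifically "garden hound"), modifier "cellar".
"garden hound" → head "hound", modifier "garden".
Assembled: [goat [[[cellar [garden hound]] cage] courier]].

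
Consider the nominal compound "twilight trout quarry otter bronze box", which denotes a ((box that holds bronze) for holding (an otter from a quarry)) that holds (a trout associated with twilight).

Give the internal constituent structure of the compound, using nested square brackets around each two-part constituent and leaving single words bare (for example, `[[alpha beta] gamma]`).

Overall it is a kind of box (specifically "quarry otter bronze box"); the modifier is "twilight trout".
"twilight trout" → head "trout", modifier "twilight".
"quarry otter bronze box" → head "box" (specifically "bronze box"), modifier "quarry otter".
"quarry otter" → head "otter", modifier "quarry".
"bronze box" → head "box", modifier "bronze".
So the structure is [[twilight trout] [[quarry otter] [bronze box]]].

[[twilight trout] [[quarry otter] [bronze box]]]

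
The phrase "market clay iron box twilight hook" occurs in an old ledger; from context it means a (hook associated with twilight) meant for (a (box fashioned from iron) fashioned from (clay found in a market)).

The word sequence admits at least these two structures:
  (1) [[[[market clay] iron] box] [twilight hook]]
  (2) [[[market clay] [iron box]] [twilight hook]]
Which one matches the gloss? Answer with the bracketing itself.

The paraphrase's head is the "hook" part ("twilight hook"); its modifier is "market clay iron box".
That top-level split, carried through the inner groups, gives [[[market clay] [iron box]] [twilight hook]].

[[[market clay] [iron box]] [twilight hook]]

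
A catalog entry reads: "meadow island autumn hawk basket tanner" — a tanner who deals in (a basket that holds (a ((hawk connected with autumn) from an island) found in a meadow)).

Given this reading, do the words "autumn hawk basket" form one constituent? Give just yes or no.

The top-level split is [meadow island autumn hawk basket] [tanner]; the full structure is [[[meadow [island [autumn hawk]]] basket] tanner].
"autumn hawk basket" straddles a constituent boundary, so it is not a single unit.

no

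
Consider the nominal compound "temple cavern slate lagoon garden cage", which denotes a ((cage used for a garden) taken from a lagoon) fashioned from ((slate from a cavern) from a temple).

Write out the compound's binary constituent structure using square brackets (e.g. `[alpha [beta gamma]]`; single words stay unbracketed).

[[temple [cavern slate]] [lagoon [garden cage]]]

Overall it is a kind of cage (specifically "lagoon garden cage"); the modifier is "temple cavern slate".
"temple cavern slate" → head "slate" (specifically "cavern slate"), modifier "temple".
"cavern slate" → head "slate", modifier "cavern".
"lagoon garden cage" → head "cage" (specifically "garden cage"), modifier "lagoon".
"garden cage" → head "cage", modifier "garden".
Assembled: [[temple [cavern slate]] [lagoon [garden cage]]].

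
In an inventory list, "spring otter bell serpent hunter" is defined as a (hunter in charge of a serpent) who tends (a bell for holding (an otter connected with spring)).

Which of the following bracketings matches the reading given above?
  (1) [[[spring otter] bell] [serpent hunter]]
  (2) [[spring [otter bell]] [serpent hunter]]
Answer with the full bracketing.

The paraphrase's head is the "hunter" part ("serpent hunter"); its modifier is "spring otter bell".
That top-level split, carried through the inner groups, gives [[[spring otter] bell] [serpent hunter]].

[[[spring otter] bell] [serpent hunter]]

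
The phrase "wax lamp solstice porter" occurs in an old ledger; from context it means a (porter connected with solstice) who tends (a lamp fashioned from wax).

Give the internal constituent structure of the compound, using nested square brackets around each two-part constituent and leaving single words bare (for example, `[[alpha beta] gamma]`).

Overall it is a kind of porter (specifically "solstice porter"); the modifier is "wax lamp".
"wax lamp" → head "lamp", modifier "wax".
"solstice porter" → head "porter", modifier "solstice".
Putting it together: [[wax lamp] [solstice porter]].

[[wax lamp] [solstice porter]]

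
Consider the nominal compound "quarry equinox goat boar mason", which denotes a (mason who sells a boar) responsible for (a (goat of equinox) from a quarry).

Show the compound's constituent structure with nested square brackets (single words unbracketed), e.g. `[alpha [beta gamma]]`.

Whole compound: head "mason" (specifically "boar mason"), modifier "quarry equinox goat".
Inside "quarry equinox goat": head "goat" (specifically "equinox goat"), modifier "quarry".
Inside "equinox goat": head "goat", modifier "equinox".
Inside "boar mason": head "mason", modifier "boar".
Putting it together: [[quarry [equinox goat]] [boar mason]].

[[quarry [equinox goat]] [boar mason]]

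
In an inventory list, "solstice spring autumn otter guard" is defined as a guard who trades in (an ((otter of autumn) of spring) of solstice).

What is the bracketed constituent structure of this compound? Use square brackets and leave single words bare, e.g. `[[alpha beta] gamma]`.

[[solstice [spring [autumn otter]]] guard]

At the top level: head "guard"; modifier "solstice spring autumn otter".
Within "solstice spring autumn otter", the head is "otter" (specifically "spring autumn otter") and the modifier is "solstice".
Within "spring autumn otter", the head is "otter" (specifically "autumn otter") and the modifier is "spring".
Within "autumn otter", the head is "otter" and the modifier is "autumn".
So the structure is [[solstice [spring [autumn otter]]] guard].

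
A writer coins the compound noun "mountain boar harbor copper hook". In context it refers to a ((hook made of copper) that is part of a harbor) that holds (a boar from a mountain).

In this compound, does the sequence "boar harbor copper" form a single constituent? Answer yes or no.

The top-level split is [mountain boar] [harbor copper hook]; the full structure is [[mountain boar] [harbor [copper hook]]].
"boar harbor copper" straddles a constituent boundary, so it is not a single unit.

no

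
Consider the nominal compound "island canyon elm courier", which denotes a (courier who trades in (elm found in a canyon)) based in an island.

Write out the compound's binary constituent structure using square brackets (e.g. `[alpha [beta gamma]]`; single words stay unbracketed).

Whole compound: head "courier" (specifically "canyon elm courier"), modifier "island".
"canyon elm courier" → head "courier", modifier "canyon elm".
"canyon elm" → head "elm", modifier "canyon".
So the structure is [island [[canyon elm] courier]].

[island [[canyon elm] courier]]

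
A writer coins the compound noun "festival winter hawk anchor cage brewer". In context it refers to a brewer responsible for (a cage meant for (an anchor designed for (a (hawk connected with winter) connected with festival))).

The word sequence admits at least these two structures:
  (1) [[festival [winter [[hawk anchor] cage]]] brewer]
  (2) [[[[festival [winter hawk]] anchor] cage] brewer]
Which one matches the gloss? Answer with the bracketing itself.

The paraphrase's head is the "brewer" part ("brewer"); its modifier is "festival winter hawk anchor cage".
That top-level split, carried through the inner groups, gives [[[[festival [winter hawk]] anchor] cage] brewer].

[[[[festival [winter hawk]] anchor] cage] brewer]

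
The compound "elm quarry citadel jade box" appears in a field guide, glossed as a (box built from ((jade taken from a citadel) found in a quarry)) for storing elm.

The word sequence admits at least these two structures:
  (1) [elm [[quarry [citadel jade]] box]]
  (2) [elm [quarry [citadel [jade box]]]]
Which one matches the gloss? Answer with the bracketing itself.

The paraphrase's head is the "box" part ("quarry citadel jade box"); its modifier is "elm".
That top-level split, carried through the inner groups, gives [elm [[quarry [citadel jade]] box]].

[elm [[quarry [citadel jade]] box]]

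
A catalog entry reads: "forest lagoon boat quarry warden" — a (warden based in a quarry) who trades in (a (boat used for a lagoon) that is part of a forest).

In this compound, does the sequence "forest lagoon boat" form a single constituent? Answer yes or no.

yes

The paraphrase groups the words so that "forest lagoon boat" is one unit: it corresponds to a single parenthesized sub-phrase.
The full structure is [[forest [lagoon boat]] [quarry warden]], in which [forest lagoon boat] is a constituent.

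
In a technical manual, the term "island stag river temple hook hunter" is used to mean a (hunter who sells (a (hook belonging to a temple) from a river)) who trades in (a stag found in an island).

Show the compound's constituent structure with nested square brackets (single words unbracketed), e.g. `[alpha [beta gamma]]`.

At the top level: head "hunter" (specifically "river temple hook hunter"); modifier "island stag".
Inside "island stag": head "stag", modifier "island".
Inside "river temple hook hunter": head "hunter", modifier "river temple hook".
Inside "river temple hook": head "hook" (specifically "temple hook"), modifier "river".
Inside "temple hook": head "hook", modifier "temple".
Putting it together: [[island stag] [[river [temple hook]] hunter]].

[[island stag] [[river [temple hook]] hunter]]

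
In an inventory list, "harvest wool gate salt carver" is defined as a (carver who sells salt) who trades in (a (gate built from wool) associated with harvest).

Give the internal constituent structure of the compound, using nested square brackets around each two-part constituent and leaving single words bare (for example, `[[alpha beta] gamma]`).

The outermost head in the paraphrase is "carver" (specifically "salt carver"), modified by "harvest wool gate".
Inside "harvest wool gate": head "gate" (specifically "wool gate"), modifier "harvest".
Inside "wool gate": head "gate", modifier "wool".
Inside "salt carver": head "carver", modifier "salt".
Assembled: [[harvest [wool gate]] [salt carver]].

[[harvest [wool gate]] [salt carver]]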